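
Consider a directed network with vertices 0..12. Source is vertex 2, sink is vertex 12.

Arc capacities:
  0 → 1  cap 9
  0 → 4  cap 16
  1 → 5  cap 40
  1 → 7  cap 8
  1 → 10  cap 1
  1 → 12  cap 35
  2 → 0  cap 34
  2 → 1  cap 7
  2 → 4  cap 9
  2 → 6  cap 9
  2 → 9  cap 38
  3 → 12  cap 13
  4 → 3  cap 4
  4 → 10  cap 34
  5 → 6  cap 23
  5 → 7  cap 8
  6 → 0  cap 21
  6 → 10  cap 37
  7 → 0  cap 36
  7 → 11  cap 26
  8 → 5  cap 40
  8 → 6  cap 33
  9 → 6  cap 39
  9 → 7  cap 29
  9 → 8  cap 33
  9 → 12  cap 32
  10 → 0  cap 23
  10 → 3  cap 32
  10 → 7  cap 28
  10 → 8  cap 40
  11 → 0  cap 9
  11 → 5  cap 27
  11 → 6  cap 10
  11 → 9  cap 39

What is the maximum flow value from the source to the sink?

augment #1: 2→1→12 bottleneck 7, total now 7
augment #2: 2→9→12 bottleneck 32, total now 39
augment #3: 2→0→1→12 bottleneck 9, total now 48
augment #4: 2→4→3→12 bottleneck 4, total now 52
augment #5: 2→4→10→3→12 bottleneck 5, total now 57
augment #6: 2→6→10→3→12 bottleneck 4, total now 61

Maximum flow value: 61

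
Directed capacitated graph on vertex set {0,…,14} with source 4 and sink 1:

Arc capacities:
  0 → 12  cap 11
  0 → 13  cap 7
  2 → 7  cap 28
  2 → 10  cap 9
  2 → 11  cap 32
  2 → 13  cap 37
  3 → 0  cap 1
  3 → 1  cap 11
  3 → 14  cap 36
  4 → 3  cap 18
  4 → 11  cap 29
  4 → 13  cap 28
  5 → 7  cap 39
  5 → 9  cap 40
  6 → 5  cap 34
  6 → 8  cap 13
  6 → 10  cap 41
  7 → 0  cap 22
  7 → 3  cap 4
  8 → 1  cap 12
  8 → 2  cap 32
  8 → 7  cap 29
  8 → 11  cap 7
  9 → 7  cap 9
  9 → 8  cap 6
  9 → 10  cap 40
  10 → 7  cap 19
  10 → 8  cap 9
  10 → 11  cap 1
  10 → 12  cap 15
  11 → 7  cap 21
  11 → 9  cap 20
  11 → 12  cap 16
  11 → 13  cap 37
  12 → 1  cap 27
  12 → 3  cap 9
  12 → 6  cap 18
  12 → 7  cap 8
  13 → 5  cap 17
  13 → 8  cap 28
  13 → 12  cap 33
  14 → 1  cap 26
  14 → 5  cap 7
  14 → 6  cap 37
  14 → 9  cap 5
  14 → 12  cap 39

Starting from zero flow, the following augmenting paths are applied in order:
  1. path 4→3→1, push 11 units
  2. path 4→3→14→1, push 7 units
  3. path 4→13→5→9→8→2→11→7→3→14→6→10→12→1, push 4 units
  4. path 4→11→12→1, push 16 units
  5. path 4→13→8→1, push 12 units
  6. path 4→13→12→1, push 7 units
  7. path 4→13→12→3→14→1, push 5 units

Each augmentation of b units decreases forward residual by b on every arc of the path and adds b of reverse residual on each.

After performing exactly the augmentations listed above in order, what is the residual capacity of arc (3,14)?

after path 1 (4→3→1, push 11): res(3,14)=36
after path 2 (4→3→14→1, push 7): res(3,14)=29
after path 3 (4→13→5→9→8→2→11→7→3→14→6→10→12→1, push 4): res(3,14)=25
after path 4 (4→11→12→1, push 16): res(3,14)=25
after path 5 (4→13→8→1, push 12): res(3,14)=25
after path 6 (4→13→12→1, push 7): res(3,14)=25
after path 7 (4→13→12→3→14→1, push 5): res(3,14)=20

Residual capacity of (3,14): 20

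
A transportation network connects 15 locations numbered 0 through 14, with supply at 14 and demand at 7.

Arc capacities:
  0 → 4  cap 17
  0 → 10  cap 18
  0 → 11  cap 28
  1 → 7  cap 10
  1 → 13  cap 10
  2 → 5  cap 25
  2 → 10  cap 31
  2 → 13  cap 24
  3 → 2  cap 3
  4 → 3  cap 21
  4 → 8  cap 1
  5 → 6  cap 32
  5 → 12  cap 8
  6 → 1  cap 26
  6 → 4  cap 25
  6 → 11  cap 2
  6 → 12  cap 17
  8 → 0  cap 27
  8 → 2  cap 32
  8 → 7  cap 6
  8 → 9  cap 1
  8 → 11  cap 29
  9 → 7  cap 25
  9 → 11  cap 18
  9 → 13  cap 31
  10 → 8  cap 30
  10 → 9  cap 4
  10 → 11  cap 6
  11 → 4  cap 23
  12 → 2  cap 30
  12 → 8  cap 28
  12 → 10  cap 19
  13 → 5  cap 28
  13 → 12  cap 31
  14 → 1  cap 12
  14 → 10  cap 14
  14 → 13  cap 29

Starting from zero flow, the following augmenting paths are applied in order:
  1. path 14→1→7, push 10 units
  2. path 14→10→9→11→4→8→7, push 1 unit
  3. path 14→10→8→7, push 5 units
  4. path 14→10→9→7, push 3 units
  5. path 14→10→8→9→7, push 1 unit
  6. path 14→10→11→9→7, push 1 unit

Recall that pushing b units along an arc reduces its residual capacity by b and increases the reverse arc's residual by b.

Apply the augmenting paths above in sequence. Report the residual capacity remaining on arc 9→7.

after path 1 (14→1→7, push 10): res(9,7)=25
after path 2 (14→10→9→11→4→8→7, push 1): res(9,7)=25
after path 3 (14→10→8→7, push 5): res(9,7)=25
after path 4 (14→10→9→7, push 3): res(9,7)=22
after path 5 (14→10→8→9→7, push 1): res(9,7)=21
after path 6 (14→10→11→9→7, push 1): res(9,7)=20

Residual capacity of (9,7): 20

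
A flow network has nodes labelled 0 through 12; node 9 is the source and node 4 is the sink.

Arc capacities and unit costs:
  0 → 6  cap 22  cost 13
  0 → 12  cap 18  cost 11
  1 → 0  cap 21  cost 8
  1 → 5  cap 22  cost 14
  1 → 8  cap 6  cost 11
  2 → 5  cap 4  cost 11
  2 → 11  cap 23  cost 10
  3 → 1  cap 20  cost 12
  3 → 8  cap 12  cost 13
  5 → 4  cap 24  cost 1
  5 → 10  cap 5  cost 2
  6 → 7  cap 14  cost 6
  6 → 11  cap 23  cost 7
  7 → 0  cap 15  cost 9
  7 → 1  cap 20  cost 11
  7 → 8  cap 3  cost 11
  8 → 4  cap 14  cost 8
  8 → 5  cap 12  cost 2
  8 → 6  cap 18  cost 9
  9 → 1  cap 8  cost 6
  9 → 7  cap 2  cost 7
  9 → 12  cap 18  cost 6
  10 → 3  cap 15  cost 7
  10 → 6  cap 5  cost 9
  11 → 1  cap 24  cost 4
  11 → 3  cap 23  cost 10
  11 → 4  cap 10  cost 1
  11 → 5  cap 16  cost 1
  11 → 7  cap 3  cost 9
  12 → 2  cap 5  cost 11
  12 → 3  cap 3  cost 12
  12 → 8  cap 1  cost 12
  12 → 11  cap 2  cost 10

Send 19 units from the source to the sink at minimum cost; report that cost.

Minimum cost for 19 units: 433

shortest-cost path #1: 9→12→11→4 push 2 @ unit cost 17 (adds 34)
shortest-cost path #2: 9→1→8→5→4 push 6 @ unit cost 20 (adds 120)
shortest-cost path #3: 9→1→5→4 push 2 @ unit cost 21 (adds 42)
shortest-cost path #4: 9→12→8→5→4 push 1 @ unit cost 21 (adds 21)
shortest-cost path #5: 9→7→8→5→4 push 2 @ unit cost 21 (adds 42)
shortest-cost path #6: 9→12→2→11→4 push 5 @ unit cost 28 (adds 140)
shortest-cost path #7: 9→12→3→8→5→4 push 1 @ unit cost 34 (adds 34)
total cost = 433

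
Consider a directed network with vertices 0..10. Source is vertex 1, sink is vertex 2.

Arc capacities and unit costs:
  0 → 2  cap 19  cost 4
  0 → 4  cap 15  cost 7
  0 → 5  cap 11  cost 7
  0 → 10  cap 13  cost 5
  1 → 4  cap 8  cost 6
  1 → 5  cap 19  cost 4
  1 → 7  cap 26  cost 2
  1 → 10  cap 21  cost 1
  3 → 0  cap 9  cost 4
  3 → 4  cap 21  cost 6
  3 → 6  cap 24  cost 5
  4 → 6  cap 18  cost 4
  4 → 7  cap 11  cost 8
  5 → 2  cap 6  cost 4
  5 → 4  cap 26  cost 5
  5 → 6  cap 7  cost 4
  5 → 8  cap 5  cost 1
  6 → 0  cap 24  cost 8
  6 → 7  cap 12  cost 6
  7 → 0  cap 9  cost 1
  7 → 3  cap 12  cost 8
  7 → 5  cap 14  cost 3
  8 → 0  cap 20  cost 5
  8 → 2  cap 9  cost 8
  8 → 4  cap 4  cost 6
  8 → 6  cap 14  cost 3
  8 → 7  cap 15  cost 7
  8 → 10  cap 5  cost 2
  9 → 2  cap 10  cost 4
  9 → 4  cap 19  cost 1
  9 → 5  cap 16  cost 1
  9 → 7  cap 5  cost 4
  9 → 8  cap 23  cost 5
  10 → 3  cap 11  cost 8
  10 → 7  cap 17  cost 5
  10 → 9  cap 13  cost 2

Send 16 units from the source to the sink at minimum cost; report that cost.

Minimum cost for 16 units: 112

shortest-cost path #1: 1→7→0→2 push 9 @ unit cost 7 (adds 63)
shortest-cost path #2: 1→10→9→2 push 7 @ unit cost 7 (adds 49)
total cost = 112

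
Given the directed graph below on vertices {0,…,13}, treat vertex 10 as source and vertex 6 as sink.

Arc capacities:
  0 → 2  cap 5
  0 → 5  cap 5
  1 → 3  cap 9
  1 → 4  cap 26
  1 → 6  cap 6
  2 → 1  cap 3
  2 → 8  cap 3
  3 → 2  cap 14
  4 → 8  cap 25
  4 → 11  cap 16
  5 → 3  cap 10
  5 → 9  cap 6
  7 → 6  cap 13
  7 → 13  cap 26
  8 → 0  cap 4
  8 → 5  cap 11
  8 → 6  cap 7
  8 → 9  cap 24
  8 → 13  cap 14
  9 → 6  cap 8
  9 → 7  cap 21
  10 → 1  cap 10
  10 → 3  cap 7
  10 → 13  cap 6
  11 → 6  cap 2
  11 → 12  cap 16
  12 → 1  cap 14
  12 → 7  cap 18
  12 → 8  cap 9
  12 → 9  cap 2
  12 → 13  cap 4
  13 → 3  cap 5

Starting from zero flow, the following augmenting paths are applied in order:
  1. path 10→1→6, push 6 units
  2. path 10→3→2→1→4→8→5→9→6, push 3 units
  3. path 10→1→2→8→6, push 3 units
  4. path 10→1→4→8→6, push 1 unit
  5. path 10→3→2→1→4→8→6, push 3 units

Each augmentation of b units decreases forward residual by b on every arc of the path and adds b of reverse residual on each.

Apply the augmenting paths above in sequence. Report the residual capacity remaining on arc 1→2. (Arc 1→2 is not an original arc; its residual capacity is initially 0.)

after path 1 (10→1→6, push 6): res(1,2)=0
after path 2 (10→3→2→1→4→8→5→9→6, push 3): res(1,2)=3
after path 3 (10→1→2→8→6, push 3): res(1,2)=0
after path 4 (10→1→4→8→6, push 1): res(1,2)=0
after path 5 (10→3→2→1→4→8→6, push 3): res(1,2)=3

Residual capacity of (1,2): 3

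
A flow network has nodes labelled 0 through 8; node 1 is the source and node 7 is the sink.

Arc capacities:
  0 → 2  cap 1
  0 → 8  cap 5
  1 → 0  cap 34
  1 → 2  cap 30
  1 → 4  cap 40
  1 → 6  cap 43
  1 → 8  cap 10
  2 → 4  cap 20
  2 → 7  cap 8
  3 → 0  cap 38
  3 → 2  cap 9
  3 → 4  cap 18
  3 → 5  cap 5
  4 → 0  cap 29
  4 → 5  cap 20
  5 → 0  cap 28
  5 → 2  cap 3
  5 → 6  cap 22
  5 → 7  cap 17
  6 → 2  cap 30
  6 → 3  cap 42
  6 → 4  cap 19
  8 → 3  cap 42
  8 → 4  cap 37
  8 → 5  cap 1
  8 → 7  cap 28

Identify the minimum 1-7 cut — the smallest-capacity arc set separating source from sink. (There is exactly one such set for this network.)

augment #1: 1→2→7 push 8
augment #2: 1→8→7 push 10
augment #3: 1→0→8→7 push 5
augment #4: 1→4→5→7 push 17
max flow = 40; residual-reachable set from 1 gives S-side
cut edges (S→T): {(0,8), (1,8), (2,7), (5,7)} total cap 40

Min-cut arcs: {(0,8), (1,8), (2,7), (5,7)} (total capacity 40)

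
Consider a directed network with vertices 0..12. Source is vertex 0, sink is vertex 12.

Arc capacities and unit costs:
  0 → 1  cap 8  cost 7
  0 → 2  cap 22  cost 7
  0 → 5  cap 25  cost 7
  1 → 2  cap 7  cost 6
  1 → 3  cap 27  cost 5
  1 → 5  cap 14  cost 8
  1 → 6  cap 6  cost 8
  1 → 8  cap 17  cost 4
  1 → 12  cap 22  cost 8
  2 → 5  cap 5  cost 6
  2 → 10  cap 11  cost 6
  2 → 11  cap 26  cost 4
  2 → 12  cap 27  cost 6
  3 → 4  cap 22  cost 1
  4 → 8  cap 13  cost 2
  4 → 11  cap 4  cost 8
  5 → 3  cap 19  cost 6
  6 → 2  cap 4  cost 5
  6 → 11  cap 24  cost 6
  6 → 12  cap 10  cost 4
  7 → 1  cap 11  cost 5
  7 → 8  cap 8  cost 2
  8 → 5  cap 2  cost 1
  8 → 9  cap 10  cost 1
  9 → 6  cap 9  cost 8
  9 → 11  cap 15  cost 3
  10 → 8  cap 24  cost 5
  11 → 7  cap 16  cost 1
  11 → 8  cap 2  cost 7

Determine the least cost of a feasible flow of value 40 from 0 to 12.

shortest-cost path #1: 0→2→12 push 22 @ unit cost 13 (adds 286)
shortest-cost path #2: 0→1→12 push 8 @ unit cost 15 (adds 120)
shortest-cost path #3: 0→5→3→4→8→9→6→12 push 9 @ unit cost 29 (adds 261)
shortest-cost path #4: 0→5→3→4→8→9→11→7→1→12 push 1 @ unit cost 34 (adds 34)
total cost = 701

Minimum cost for 40 units: 701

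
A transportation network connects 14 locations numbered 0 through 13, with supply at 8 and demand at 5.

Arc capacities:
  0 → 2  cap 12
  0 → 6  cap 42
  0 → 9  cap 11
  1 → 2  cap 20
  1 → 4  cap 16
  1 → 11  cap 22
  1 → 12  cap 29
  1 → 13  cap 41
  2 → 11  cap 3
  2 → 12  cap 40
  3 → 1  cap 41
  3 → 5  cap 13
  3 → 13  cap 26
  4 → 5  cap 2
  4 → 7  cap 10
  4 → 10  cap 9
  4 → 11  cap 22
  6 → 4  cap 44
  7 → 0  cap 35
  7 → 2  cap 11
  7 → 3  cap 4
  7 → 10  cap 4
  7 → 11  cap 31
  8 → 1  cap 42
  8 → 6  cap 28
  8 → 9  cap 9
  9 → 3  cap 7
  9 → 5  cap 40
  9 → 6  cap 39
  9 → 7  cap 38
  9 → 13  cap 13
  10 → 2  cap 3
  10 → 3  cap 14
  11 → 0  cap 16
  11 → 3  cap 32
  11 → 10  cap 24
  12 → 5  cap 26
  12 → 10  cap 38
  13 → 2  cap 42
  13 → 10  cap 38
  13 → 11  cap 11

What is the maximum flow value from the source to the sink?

Maximum flow value: 61

augment #1: 8→9→5 bottleneck 9, total now 9
augment #2: 8→1→4→5 bottleneck 2, total now 11
augment #3: 8→1→12→5 bottleneck 26, total now 37
augment #4: 8→1→11→3→5 bottleneck 13, total now 50
augment #5: 8→1→11→0→9→5 bottleneck 1, total now 51
augment #6: 8→6→4→7→0→9→5 bottleneck 10, total now 61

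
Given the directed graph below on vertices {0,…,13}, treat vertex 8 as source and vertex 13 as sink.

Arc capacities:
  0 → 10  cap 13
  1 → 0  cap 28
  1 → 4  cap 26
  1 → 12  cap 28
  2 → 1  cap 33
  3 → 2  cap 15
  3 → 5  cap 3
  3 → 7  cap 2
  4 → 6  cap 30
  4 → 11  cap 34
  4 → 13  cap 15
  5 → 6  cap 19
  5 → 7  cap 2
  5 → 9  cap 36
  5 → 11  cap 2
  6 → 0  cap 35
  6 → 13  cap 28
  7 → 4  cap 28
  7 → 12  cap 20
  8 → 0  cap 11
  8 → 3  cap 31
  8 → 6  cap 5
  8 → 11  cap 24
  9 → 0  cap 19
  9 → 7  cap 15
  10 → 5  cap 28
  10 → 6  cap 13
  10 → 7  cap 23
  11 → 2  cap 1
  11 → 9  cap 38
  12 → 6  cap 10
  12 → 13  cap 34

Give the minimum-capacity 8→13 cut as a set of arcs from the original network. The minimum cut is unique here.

augment #1: 8→6→13 push 5
augment #2: 8→0→10→6→13 push 11
augment #3: 8→3→5→6→13 push 3
augment #4: 8→3→7→4→13 push 2
augment #5: 8→3→2→1→4→13 push 13
augment #6: 8→3→2→1→12→13 push 2
augment #7: 8→11→2→1→12→13 push 1
augment #8: 8→11→9→7→12→13 push 15
augment #9: 8→11→9→0→10→6→13 push 2
max flow = 54; residual-reachable set from 8 gives S-side
cut edges (S→T): {(0,10), (3,2), (3,5), (3,7), (8,6), (9,7), (11,2)} total cap 54

Min-cut arcs: {(0,10), (3,2), (3,5), (3,7), (8,6), (9,7), (11,2)} (total capacity 54)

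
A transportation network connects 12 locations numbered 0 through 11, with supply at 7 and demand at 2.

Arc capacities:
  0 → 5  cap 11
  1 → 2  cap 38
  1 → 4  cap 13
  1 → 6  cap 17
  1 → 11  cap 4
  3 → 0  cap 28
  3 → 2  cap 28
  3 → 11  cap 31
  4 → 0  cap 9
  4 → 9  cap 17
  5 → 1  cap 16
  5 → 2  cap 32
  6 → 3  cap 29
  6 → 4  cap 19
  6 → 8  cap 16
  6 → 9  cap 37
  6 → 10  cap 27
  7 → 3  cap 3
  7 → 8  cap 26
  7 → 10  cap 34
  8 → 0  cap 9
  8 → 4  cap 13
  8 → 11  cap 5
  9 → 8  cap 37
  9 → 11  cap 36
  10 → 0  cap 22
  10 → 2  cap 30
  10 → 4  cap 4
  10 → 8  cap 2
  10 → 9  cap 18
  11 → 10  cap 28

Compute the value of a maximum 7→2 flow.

Maximum flow value: 44

augment #1: 7→3→2 bottleneck 3, total now 3
augment #2: 7→10→2 bottleneck 30, total now 33
augment #3: 7→8→0→5→2 bottleneck 9, total now 42
augment #4: 7→10→0→5→2 bottleneck 2, total now 44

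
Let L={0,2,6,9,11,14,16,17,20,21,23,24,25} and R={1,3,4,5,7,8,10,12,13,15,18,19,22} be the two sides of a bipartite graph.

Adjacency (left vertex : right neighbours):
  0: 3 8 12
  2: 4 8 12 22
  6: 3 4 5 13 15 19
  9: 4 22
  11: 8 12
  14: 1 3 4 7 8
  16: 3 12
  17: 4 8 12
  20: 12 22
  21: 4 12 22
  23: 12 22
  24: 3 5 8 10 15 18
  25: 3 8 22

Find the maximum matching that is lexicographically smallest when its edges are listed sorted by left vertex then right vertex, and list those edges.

Lex-smallest maximum matching: {(0,3), (2,4), (6,5), (9,22), (11,8), (14,1), (16,12), (24,10)}

|M| = 8 (so the lex-smallest maximum matching has 8 edges)
process left vertices in ascending order; for each, take the smallest-labelled available neighbour that still permits 8 edges overall, or leave it unmatched if none does
lex-smallest matching: {0-3, 2-4, 6-5, 9-22, 11-8, 14-1, 16-12, 24-10}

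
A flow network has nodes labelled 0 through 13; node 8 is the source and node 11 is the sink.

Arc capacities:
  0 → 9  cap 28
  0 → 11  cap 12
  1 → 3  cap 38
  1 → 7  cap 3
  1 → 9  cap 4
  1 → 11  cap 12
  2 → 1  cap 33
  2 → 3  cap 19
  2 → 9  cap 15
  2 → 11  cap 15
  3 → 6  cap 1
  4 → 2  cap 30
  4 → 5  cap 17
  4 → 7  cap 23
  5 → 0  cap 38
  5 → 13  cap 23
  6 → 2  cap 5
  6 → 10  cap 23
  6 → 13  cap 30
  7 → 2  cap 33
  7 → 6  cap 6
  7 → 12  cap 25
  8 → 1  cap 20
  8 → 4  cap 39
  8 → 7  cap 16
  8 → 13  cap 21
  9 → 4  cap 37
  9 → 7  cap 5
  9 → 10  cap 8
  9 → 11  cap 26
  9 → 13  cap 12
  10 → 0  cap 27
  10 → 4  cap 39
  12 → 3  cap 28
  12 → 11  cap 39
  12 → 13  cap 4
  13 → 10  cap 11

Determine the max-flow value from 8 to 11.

augment #1: 8→1→11 bottleneck 12, total now 12
augment #2: 8→1→9→11 bottleneck 4, total now 16
augment #3: 8→4→2→11 bottleneck 15, total now 31
augment #4: 8→7→12→11 bottleneck 16, total now 47
augment #5: 8→1→7→12→11 bottleneck 3, total now 50
augment #6: 8→4→2→9→11 bottleneck 15, total now 65
augment #7: 8→4→5→0→11 bottleneck 9, total now 74
augment #8: 8→13→10→0→11 bottleneck 3, total now 77
augment #9: 8→13→10→0→9→11 bottleneck 7, total now 84
augment #10: 8→13→10→4→7→12→11 bottleneck 1, total now 85
augment #11: 8→1→3→6→2→4→7→12→11 bottleneck 1, total now 86

Maximum flow value: 86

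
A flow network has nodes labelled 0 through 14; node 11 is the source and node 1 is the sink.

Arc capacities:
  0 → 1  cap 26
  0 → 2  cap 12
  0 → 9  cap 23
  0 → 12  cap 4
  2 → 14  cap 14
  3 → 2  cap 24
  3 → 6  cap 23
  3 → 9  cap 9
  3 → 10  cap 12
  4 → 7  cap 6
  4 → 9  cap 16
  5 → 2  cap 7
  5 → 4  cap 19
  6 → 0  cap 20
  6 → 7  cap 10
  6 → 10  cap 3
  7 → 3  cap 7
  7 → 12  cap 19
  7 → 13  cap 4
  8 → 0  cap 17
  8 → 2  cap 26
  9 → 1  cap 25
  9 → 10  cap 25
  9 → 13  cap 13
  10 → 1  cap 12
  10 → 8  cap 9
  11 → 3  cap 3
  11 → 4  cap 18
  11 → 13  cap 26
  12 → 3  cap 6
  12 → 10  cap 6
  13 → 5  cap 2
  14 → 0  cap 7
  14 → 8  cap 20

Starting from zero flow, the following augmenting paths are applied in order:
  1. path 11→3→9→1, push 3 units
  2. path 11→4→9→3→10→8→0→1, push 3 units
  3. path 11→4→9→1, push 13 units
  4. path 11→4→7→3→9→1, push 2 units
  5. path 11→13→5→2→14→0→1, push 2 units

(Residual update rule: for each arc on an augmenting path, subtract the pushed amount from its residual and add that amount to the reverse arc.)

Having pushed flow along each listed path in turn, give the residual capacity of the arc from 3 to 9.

Residual capacity of (3,9): 7

after path 1 (11→3→9→1, push 3): res(3,9)=6
after path 2 (11→4→9→3→10→8→0→1, push 3): res(3,9)=9
after path 3 (11→4→9→1, push 13): res(3,9)=9
after path 4 (11→4→7→3→9→1, push 2): res(3,9)=7
after path 5 (11→13→5→2→14→0→1, push 2): res(3,9)=7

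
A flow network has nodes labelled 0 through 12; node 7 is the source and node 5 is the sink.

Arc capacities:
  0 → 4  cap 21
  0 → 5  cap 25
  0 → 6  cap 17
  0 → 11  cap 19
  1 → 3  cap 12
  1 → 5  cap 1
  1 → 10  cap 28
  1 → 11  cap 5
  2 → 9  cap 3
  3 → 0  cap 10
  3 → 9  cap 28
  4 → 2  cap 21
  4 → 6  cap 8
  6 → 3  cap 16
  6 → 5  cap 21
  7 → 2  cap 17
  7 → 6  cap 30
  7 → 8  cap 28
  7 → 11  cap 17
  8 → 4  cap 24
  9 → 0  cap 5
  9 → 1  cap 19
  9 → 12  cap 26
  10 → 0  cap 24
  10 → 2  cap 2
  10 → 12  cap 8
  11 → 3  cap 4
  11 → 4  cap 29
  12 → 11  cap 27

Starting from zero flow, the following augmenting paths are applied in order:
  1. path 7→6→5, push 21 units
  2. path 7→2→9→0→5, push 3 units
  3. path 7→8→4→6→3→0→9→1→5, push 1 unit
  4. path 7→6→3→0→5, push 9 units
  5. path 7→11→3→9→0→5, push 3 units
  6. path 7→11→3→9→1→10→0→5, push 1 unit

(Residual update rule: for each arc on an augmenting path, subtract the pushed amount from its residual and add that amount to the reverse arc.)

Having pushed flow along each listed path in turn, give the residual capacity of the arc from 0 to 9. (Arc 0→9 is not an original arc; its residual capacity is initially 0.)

after path 1 (7→6→5, push 21): res(0,9)=0
after path 2 (7→2→9→0→5, push 3): res(0,9)=3
after path 3 (7→8→4→6→3→0→9→1→5, push 1): res(0,9)=2
after path 4 (7→6→3→0→5, push 9): res(0,9)=2
after path 5 (7→11→3→9→0→5, push 3): res(0,9)=5
after path 6 (7→11→3→9→1→10→0→5, push 1): res(0,9)=5

Residual capacity of (0,9): 5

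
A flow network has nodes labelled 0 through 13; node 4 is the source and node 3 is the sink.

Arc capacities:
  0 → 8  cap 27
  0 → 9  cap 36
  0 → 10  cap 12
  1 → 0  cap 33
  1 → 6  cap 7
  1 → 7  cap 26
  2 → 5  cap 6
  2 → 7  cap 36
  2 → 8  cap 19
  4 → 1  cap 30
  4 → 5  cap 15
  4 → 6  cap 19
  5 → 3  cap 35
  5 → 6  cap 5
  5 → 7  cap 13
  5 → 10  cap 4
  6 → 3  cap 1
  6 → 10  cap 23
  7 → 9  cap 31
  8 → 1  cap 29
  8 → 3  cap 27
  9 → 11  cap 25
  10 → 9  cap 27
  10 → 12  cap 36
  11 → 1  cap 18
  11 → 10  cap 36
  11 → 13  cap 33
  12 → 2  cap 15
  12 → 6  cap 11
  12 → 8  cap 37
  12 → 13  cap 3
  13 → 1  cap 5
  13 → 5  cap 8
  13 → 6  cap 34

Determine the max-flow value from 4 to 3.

Maximum flow value: 57

augment #1: 4→5→3 bottleneck 15, total now 15
augment #2: 4→6→3 bottleneck 1, total now 16
augment #3: 4→1→0→8→3 bottleneck 27, total now 43
augment #4: 4→6→10→12→2→5→3 bottleneck 6, total now 49
augment #5: 4→6→10→12→13→5→3 bottleneck 3, total now 52
augment #6: 4→1→0→9→11→13→5→3 bottleneck 3, total now 55
augment #7: 4→6→10→9→11→13→5→3 bottleneck 2, total now 57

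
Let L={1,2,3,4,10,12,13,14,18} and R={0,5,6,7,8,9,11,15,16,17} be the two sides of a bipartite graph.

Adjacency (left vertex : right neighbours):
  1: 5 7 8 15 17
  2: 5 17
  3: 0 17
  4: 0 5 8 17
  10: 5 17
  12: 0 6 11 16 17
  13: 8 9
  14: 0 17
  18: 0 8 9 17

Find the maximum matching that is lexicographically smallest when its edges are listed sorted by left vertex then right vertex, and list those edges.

|M| = 7 (so the lex-smallest maximum matching has 7 edges)
process left vertices in ascending order; for each, take the smallest-labelled available neighbour that still permits 7 edges overall, or leave it unmatched if none does
lex-smallest matching: {1-7, 2-5, 3-0, 4-8, 10-17, 12-6, 13-9}

Lex-smallest maximum matching: {(1,7), (2,5), (3,0), (4,8), (10,17), (12,6), (13,9)}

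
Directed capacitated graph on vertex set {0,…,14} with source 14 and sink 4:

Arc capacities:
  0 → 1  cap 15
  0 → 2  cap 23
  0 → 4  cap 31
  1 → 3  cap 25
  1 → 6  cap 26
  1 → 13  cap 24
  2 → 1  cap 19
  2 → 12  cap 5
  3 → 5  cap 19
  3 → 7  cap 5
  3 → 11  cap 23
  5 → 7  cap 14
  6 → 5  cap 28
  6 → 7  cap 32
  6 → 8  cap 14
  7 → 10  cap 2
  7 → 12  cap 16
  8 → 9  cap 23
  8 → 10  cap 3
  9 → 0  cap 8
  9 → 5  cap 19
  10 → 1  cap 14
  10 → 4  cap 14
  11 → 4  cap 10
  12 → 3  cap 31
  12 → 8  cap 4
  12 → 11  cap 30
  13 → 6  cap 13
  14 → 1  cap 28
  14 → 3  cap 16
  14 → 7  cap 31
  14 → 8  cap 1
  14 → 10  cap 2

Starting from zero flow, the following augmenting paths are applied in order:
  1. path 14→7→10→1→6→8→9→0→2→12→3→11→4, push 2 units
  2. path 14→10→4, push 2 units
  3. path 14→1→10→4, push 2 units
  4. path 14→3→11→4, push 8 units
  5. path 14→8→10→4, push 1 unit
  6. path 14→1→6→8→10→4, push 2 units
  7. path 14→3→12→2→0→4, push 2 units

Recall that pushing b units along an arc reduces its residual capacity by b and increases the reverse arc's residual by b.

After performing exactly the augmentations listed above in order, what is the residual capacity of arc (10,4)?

Residual capacity of (10,4): 7

after path 1 (14→7→10→1→6→8→9→0→2→12→3→11→4, push 2): res(10,4)=14
after path 2 (14→10→4, push 2): res(10,4)=12
after path 3 (14→1→10→4, push 2): res(10,4)=10
after path 4 (14→3→11→4, push 8): res(10,4)=10
after path 5 (14→8→10→4, push 1): res(10,4)=9
after path 6 (14→1→6→8→10→4, push 2): res(10,4)=7
after path 7 (14→3→12→2→0→4, push 2): res(10,4)=7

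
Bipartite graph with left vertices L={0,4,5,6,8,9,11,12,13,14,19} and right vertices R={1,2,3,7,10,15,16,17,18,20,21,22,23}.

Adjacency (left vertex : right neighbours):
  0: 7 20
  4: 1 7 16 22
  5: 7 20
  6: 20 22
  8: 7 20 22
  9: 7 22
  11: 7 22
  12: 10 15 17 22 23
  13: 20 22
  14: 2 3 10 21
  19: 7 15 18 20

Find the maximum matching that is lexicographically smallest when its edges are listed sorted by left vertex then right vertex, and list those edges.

|M| = 7 (so the lex-smallest maximum matching has 7 edges)
process left vertices in ascending order; for each, take the smallest-labelled available neighbour that still permits 7 edges overall, or leave it unmatched if none does
lex-smallest matching: {0-7, 4-1, 5-20, 6-22, 12-10, 14-2, 19-15}

Lex-smallest maximum matching: {(0,7), (4,1), (5,20), (6,22), (12,10), (14,2), (19,15)}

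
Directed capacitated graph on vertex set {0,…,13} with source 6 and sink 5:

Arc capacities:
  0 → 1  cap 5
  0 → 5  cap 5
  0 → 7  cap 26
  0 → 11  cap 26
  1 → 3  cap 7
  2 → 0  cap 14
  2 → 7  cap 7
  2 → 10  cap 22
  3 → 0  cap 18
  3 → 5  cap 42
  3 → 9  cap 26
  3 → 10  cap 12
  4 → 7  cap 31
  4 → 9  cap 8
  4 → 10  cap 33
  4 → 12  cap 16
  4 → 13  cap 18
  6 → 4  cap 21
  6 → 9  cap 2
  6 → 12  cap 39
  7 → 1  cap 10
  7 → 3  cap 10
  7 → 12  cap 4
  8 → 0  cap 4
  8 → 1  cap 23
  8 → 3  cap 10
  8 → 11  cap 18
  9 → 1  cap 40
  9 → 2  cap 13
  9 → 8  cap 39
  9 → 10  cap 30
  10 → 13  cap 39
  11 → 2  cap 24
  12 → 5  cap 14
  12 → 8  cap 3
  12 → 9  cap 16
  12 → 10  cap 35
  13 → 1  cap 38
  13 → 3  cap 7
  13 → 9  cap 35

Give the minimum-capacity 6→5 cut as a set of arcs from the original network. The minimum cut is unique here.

augment #1: 6→12→5 push 14
augment #2: 6→4→7→3→5 push 10
augment #3: 6→4→13→3→5 push 7
augment #4: 6→9→1→3→5 push 2
augment #5: 6→12→8→0→5 push 3
augment #6: 6→4→7→1→3→5 push 4
augment #7: 6→12→9→1→3→5 push 1
augment #8: 6→12→9→2→0→5 push 2
augment #9: 6→12→9→8→3→5 push 10
max flow = 53; residual-reachable set from 6 gives S-side
cut edges (S→T): {(0,5), (1,3), (7,3), (8,3), (12,5), (13,3)} total cap 53

Min-cut arcs: {(0,5), (1,3), (7,3), (8,3), (12,5), (13,3)} (total capacity 53)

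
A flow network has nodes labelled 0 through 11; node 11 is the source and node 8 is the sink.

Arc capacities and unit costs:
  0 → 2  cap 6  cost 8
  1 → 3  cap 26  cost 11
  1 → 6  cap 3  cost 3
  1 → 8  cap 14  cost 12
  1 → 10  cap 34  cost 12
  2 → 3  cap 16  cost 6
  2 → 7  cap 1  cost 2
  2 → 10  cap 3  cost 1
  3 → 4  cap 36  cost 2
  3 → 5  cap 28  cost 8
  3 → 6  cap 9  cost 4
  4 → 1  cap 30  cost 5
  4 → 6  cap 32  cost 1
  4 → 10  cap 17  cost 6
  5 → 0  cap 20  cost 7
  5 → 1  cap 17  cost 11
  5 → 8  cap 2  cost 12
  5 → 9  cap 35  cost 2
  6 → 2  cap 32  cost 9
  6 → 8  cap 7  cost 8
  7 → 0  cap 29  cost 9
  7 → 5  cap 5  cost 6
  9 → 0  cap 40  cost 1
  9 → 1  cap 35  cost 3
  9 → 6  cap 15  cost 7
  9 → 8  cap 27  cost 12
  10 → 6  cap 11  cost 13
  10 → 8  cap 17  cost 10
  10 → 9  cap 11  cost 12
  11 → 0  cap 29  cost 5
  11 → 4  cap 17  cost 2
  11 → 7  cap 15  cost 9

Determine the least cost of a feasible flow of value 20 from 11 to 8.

shortest-cost path #1: 11→4→6→8 push 7 @ unit cost 11 (adds 77)
shortest-cost path #2: 11→4→10→8 push 10 @ unit cost 18 (adds 180)
shortest-cost path #3: 11→0→2→10→8 push 3 @ unit cost 24 (adds 72)
total cost = 329

Minimum cost for 20 units: 329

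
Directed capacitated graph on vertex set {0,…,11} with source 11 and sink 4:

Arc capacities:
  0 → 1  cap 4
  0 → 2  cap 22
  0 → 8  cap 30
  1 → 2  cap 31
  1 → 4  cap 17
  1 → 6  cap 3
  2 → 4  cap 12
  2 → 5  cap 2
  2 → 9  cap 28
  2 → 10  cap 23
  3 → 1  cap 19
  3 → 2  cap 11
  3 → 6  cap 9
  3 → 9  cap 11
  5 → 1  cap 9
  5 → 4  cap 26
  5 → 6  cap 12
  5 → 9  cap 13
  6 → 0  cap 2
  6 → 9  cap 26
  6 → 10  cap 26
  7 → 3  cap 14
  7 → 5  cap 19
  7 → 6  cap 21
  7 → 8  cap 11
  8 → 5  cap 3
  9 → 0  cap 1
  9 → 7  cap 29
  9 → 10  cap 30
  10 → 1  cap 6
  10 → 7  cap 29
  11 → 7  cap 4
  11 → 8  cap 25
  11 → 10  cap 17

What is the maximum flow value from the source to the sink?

augment #1: 11→7→5→4 bottleneck 4, total now 4
augment #2: 11→8→5→4 bottleneck 3, total now 7
augment #3: 11→10→1→4 bottleneck 6, total now 13
augment #4: 11→10→7→5→4 bottleneck 11, total now 24

Maximum flow value: 24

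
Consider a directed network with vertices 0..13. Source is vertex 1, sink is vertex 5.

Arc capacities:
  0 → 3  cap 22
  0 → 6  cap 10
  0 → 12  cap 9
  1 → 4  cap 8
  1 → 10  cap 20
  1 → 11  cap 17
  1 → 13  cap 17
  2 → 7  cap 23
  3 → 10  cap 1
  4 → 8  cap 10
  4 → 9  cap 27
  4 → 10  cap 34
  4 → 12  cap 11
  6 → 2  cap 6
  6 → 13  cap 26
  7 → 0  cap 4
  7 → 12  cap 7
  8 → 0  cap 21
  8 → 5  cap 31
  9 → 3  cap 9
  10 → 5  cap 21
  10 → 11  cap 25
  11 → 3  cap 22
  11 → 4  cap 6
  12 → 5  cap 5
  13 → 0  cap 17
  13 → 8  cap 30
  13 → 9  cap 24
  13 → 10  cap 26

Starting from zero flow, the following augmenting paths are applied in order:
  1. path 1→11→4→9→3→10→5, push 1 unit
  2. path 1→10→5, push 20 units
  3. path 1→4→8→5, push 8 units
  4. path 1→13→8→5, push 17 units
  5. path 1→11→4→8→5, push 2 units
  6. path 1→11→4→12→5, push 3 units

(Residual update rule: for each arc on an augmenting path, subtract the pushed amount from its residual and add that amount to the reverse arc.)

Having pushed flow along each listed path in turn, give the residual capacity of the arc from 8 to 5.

after path 1 (1→11→4→9→3→10→5, push 1): res(8,5)=31
after path 2 (1→10→5, push 20): res(8,5)=31
after path 3 (1→4→8→5, push 8): res(8,5)=23
after path 4 (1→13→8→5, push 17): res(8,5)=6
after path 5 (1→11→4→8→5, push 2): res(8,5)=4
after path 6 (1→11→4→12→5, push 3): res(8,5)=4

Residual capacity of (8,5): 4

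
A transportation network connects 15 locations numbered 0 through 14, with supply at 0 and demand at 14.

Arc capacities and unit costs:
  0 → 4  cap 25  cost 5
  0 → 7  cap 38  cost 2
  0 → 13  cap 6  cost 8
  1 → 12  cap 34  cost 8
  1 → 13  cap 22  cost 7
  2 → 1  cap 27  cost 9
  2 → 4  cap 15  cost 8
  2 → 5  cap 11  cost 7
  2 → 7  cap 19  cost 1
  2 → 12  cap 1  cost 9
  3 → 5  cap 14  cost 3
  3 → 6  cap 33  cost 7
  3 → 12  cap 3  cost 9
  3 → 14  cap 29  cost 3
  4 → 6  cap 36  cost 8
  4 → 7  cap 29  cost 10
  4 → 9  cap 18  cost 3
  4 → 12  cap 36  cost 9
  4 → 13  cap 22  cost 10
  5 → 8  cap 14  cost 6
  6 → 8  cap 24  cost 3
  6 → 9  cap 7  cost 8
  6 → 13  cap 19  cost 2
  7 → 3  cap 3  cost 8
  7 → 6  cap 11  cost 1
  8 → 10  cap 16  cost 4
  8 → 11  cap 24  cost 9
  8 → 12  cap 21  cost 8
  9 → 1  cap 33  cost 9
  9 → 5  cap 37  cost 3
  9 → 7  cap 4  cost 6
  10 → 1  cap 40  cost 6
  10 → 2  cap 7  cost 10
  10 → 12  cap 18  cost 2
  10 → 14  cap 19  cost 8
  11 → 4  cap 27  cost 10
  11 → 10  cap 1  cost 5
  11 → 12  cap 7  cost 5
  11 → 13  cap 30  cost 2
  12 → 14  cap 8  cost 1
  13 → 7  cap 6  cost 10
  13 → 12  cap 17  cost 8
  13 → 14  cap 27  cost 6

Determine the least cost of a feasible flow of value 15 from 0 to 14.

Minimum cost for 15 units: 174

shortest-cost path #1: 0→7→6→13→14 push 11 @ unit cost 11 (adds 121)
shortest-cost path #2: 0→7→3→14 push 3 @ unit cost 13 (adds 39)
shortest-cost path #3: 0→13→14 push 1 @ unit cost 14 (adds 14)
total cost = 174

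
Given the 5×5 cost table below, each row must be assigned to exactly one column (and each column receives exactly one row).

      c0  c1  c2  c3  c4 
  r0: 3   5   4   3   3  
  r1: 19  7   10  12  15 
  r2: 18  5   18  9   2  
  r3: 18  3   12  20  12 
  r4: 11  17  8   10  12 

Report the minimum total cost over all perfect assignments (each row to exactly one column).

one of 2 optimal assignments: row0→col0 (cost 3), row1→col2 (cost 10), row2→col4 (cost 2), row3→col1 (cost 3), row4→col3 (cost 10)
total = 3 + 10 + 2 + 3 + 10 = 28

Minimum assignment cost: 28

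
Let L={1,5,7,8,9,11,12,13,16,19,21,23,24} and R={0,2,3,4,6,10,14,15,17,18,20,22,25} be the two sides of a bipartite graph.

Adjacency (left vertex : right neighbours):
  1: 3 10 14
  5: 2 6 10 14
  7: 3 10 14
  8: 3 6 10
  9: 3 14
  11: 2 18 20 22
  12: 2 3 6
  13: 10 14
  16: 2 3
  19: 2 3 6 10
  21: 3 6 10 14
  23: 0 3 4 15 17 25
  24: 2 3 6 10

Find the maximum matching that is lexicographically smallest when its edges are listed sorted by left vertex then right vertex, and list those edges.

Lex-smallest maximum matching: {(1,3), (5,2), (7,10), (8,6), (9,14), (11,18), (23,0)}

|M| = 7 (so the lex-smallest maximum matching has 7 edges)
process left vertices in ascending order; for each, take the smallest-labelled available neighbour that still permits 7 edges overall, or leave it unmatched if none does
lex-smallest matching: {1-3, 5-2, 7-10, 8-6, 9-14, 11-18, 23-0}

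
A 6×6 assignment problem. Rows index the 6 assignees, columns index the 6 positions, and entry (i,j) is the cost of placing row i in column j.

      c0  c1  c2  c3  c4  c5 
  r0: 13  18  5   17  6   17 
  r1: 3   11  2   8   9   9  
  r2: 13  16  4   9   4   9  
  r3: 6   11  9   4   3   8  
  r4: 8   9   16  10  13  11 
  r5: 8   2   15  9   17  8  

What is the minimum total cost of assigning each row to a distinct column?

optimal assignment: row0→col2 (cost 5), row1→col0 (cost 3), row2→col4 (cost 4), row3→col3 (cost 4), row4→col5 (cost 11), row5→col1 (cost 2)
total = 5 + 3 + 4 + 4 + 11 + 2 = 29

Minimum assignment cost: 29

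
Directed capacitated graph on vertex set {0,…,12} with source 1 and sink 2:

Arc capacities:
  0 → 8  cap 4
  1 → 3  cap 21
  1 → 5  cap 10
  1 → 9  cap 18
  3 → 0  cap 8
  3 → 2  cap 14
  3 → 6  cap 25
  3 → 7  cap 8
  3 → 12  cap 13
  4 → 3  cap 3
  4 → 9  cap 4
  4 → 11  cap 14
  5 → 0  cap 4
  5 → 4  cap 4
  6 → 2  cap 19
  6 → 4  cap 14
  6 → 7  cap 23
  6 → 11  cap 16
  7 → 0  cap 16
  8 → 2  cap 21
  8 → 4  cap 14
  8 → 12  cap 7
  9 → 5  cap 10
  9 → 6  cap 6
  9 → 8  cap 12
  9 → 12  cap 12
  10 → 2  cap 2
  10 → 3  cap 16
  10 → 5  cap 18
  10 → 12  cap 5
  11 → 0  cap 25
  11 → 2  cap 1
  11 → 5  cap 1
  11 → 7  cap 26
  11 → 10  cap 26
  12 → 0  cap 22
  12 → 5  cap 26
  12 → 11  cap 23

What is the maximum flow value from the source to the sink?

augment #1: 1→3→2 bottleneck 14, total now 14
augment #2: 1→3→6→2 bottleneck 7, total now 21
augment #3: 1→9→6→2 bottleneck 6, total now 27
augment #4: 1→9→8→2 bottleneck 12, total now 39
augment #5: 1→5→0→8→2 bottleneck 4, total now 43
augment #6: 1→5→4→11→2 bottleneck 1, total now 44
augment #7: 1→5→4→3→6→2 bottleneck 3, total now 47

Maximum flow value: 47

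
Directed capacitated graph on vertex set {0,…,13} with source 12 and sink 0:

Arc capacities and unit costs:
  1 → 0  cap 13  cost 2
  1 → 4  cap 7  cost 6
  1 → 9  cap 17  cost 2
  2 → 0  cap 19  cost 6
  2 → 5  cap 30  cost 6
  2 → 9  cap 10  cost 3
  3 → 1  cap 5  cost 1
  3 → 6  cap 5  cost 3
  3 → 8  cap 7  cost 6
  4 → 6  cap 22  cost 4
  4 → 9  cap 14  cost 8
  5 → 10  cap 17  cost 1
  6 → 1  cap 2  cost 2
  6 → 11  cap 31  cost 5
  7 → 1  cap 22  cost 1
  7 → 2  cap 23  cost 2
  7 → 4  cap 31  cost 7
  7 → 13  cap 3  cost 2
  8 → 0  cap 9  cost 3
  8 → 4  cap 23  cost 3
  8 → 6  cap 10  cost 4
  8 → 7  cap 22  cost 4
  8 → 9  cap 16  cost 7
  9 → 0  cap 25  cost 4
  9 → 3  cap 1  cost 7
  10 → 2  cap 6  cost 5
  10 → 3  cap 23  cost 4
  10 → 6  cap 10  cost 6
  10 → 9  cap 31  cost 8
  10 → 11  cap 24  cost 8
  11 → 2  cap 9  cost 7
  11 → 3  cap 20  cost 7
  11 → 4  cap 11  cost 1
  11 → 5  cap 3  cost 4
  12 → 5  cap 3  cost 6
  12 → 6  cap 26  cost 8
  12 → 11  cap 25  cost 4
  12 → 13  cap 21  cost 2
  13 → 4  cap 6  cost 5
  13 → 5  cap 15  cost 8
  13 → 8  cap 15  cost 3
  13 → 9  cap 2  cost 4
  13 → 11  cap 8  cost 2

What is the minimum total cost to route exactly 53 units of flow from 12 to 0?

Minimum cost for 53 units: 787

shortest-cost path #1: 12→13→8→0 push 9 @ unit cost 8 (adds 72)
shortest-cost path #2: 12→13→9→0 push 2 @ unit cost 10 (adds 20)
shortest-cost path #3: 12→6→1→0 push 2 @ unit cost 12 (adds 24)
shortest-cost path #4: 12→13→8→7→1→0 push 6 @ unit cost 12 (adds 72)
shortest-cost path #5: 12→5→10→3→1→0 push 3 @ unit cost 14 (adds 42)
shortest-cost path #6: 12→11→3→1→0 push 2 @ unit cost 14 (adds 28)
shortest-cost path #7: 12→11→2→0 push 9 @ unit cost 17 (adds 153)
shortest-cost path #8: 12→11→4→9→0 push 11 @ unit cost 17 (adds 187)
shortest-cost path #9: 12→11→3→10→2→0 push 3 @ unit cost 18 (adds 54)
shortest-cost path #10: 12→13→4→9→0 push 3 @ unit cost 19 (adds 57)
shortest-cost path #11: 12→13→11→5→10→2→0 push 1 @ unit cost 20 (adds 20)
shortest-cost path #12: 12→6→11→5→10→2→0 push 2 @ unit cost 29 (adds 58)
total cost = 787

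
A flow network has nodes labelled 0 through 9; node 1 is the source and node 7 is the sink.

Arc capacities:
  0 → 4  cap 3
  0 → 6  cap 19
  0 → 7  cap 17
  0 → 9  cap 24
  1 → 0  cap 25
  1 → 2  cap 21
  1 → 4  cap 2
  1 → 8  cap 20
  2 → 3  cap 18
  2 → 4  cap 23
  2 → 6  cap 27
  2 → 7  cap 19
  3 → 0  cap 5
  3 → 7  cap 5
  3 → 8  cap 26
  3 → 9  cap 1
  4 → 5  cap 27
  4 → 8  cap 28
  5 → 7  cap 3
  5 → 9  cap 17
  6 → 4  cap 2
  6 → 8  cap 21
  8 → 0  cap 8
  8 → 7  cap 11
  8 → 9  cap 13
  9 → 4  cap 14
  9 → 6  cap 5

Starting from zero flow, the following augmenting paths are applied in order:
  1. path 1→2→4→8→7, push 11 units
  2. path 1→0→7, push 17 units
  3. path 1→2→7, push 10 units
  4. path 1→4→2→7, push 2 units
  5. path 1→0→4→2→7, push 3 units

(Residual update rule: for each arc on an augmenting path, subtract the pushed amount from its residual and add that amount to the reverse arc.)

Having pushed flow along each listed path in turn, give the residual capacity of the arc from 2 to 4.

after path 1 (1→2→4→8→7, push 11): res(2,4)=12
after path 2 (1→0→7, push 17): res(2,4)=12
after path 3 (1→2→7, push 10): res(2,4)=12
after path 4 (1→4→2→7, push 2): res(2,4)=14
after path 5 (1→0→4→2→7, push 3): res(2,4)=17

Residual capacity of (2,4): 17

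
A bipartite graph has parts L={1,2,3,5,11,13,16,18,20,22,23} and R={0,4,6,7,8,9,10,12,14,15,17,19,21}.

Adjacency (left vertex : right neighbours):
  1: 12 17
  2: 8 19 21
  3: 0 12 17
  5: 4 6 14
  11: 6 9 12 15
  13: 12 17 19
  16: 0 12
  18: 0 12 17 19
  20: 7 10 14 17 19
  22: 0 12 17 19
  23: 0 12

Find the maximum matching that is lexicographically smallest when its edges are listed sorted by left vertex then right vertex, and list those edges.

Lex-smallest maximum matching: {(1,12), (2,8), (3,0), (5,4), (11,6), (13,17), (18,19), (20,7)}

|M| = 8 (so the lex-smallest maximum matching has 8 edges)
process left vertices in ascending order; for each, take the smallest-labelled available neighbour that still permits 8 edges overall, or leave it unmatched if none does
lex-smallest matching: {1-12, 2-8, 3-0, 5-4, 11-6, 13-17, 18-19, 20-7}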